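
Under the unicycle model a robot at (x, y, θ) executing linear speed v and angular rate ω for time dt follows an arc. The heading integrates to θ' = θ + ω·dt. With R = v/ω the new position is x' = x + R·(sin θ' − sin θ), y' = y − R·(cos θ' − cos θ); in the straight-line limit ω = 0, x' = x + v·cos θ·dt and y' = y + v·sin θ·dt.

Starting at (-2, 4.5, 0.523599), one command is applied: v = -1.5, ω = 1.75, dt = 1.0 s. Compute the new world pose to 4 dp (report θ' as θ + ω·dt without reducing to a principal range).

θ' = 0.5236 + 1.75·1.0 = 2.2736
R = v/ω = -1.5/1.75 = -0.8571
x' = -2 + -0.8571·(sin 2.2736 − sin 0.5236) = -2.2255
y' = 4.5 − -0.8571·(cos 2.2736 − cos 0.5236) = 3.2037

(-2.2255, 3.2037, 2.2736)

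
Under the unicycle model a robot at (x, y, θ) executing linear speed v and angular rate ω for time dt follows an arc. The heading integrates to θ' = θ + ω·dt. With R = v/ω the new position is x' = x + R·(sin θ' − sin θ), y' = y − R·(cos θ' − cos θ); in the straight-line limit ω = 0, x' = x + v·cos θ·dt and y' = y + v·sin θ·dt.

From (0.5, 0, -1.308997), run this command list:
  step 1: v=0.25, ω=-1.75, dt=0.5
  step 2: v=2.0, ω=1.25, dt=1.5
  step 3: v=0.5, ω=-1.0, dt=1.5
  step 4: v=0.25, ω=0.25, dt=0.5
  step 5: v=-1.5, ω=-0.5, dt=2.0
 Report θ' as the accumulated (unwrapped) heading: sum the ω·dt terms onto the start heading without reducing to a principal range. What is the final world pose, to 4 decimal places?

(3.2682, -0.9290, -2.6840)

step 1: θ'=-2.1840 (R=-0.1429) → pose (0.4788, -0.1192, -2.1840)
step 2: θ'=-0.3090 (R=1.6000) → pose (1.3008, -2.5642, -0.3090)
step 3: θ'=-1.8090 (R=-0.5000) → pose (1.6346, -3.1585, -1.8090)
step 4: θ'=-1.6840 (R=1.0000) → pose (1.6128, -3.2815, -1.6840)
step 5: θ'=-2.6840 (R=3.0000) → pose (3.2682, -0.9290, -2.6840)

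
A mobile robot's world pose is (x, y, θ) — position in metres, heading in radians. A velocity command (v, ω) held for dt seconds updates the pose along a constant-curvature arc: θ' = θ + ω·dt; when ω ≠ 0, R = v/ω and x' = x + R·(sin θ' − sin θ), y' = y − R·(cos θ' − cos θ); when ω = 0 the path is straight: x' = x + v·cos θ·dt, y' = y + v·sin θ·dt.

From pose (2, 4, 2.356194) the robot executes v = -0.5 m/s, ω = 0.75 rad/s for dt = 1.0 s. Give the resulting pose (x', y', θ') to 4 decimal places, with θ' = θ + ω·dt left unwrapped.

θ' = 2.3562 + 0.75·1.0 = 3.1062
R = v/ω = -0.5/0.75 = -0.6667
x' = 2 + -0.6667·(sin 3.1062 − sin 2.3562) = 2.4478
y' = 4 − -0.6667·(cos 3.1062 − cos 2.3562) = 3.8052

(2.4478, 3.8052, 3.1062)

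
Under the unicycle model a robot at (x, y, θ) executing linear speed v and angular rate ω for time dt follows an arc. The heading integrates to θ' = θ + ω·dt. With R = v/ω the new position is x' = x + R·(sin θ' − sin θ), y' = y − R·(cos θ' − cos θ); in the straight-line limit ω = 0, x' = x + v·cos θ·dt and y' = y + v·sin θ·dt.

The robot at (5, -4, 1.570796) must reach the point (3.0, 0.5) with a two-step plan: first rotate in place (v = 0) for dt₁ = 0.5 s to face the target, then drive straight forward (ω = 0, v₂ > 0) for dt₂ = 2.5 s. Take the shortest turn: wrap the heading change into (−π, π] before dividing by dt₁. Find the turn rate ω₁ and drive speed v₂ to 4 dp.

heading to target = atan2(0.5−-4, 3−5) = 1.9890
Δθ = wrap(1.9890 − 1.5708) = 0.4182; ω₁ = Δθ/dt₁ = 0.8364
distance = √((3−5)² + (0.5−-4)²) = 4.9244; v₂ = distance/dt₂ = 1.9698

ω₁ = 0.8364, v₂ = 1.9698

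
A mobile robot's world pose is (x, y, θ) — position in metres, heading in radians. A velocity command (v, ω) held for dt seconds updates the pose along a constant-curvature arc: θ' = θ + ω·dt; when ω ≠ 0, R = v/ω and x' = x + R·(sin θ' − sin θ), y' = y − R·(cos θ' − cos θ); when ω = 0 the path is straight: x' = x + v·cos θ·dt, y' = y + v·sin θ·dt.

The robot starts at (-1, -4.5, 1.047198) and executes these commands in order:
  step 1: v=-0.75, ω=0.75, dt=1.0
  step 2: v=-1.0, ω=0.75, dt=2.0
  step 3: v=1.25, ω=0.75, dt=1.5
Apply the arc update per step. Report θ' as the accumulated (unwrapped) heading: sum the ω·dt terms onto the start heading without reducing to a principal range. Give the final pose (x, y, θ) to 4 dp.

(-0.9412, -7.4120, 4.4222)

step 1: θ'=1.7972 (R=-1.0000) → pose (-1.1085, -5.2245, 1.7972)
step 2: θ'=3.2972 (R=-1.3333) → pose (0.3975, -6.2424, 3.2972)
step 3: θ'=4.4222 (R=1.6667) → pose (-0.9412, -7.4120, 4.4222)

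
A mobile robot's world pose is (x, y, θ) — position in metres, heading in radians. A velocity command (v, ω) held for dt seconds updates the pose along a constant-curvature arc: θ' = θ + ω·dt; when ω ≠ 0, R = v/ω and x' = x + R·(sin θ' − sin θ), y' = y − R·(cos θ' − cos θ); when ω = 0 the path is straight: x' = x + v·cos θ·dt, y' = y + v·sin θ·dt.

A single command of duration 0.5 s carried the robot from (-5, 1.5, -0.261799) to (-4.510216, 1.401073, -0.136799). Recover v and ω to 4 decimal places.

Δθ = -0.136799 − -0.261799 = 0.125000
ω = Δθ/dt = 0.125000/0.5 = 0.2500
R = Δx/(sin θ' − sin θ) = 4.0000
v = R·ω = 4.0000·0.2500 = 1.0000

v = 1.0000, ω = 0.2500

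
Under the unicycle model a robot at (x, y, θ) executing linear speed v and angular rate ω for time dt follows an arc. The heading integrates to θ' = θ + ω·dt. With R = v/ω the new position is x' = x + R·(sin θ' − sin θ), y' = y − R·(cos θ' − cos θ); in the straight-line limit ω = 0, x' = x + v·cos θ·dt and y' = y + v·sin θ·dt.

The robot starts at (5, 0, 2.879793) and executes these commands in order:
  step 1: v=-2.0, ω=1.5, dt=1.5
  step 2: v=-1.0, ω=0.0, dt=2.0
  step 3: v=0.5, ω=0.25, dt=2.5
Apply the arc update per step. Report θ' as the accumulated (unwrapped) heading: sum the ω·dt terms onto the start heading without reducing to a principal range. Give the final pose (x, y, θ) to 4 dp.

step 1: θ'=5.1298 (R=-1.3333) → pose (6.5640, 1.8284, 5.1298)
step 2: θ'=5.1298 (straight) → pose (5.7532, 3.6567, 5.1298)
step 3: θ'=5.7548 (R=2.0000) → pose (6.5732, 2.7402, 5.7548)

(6.5732, 2.7402, 5.7548)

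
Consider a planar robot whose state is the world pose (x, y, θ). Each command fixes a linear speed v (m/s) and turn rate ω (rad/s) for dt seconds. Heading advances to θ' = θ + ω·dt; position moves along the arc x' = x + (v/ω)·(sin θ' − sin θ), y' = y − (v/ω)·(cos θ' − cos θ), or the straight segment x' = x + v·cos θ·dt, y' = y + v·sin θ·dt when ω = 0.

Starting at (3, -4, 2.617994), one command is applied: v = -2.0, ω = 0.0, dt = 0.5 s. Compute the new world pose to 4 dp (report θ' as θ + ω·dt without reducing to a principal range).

θ' = 2.6180 + 0.0·0.5 = 2.6180
ω = 0 → straight: x' = 3 + -2.0·cos(2.6180)·0.5 = 3.8660
y' = -4 + -2.0·sin(2.6180)·0.5 = -4.5000

(3.8660, -4.5000, 2.6180)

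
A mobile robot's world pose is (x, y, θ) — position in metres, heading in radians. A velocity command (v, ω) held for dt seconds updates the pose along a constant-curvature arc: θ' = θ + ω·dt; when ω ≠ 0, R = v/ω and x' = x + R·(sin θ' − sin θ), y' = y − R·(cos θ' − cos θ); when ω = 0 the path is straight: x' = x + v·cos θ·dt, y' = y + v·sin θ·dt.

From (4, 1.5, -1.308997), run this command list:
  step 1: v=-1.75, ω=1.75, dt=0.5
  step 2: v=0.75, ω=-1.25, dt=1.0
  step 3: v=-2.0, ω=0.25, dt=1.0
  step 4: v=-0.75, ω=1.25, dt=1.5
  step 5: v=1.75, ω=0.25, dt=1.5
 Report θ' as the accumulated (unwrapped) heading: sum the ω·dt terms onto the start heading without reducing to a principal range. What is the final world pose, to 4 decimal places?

step 1: θ'=-0.4340 (R=-1.0000) → pose (3.4546, 2.1485, -0.4340)
step 2: θ'=-1.6840 (R=-0.6000) → pose (3.7984, 1.5363, -1.6840)
step 3: θ'=-1.4340 (R=-8.0000) → pose (3.7749, 3.5310, -1.4340)
step 4: θ'=0.4410 (R=-0.6000) → pose (2.9244, 3.9917, 0.4410)
step 5: θ'=0.8160 (R=7.0000) → pose (5.0354, 5.5261, 0.8160)

(5.0354, 5.5261, 0.8160)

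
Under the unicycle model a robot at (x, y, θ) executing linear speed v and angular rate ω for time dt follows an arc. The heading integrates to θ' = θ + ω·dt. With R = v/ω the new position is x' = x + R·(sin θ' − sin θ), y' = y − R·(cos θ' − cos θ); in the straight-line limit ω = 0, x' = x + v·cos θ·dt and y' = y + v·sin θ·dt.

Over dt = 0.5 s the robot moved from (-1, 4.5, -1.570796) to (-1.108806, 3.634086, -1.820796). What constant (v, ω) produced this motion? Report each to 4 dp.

v = 1.7500, ω = -0.5000

Δθ = -1.820796 − -1.570796 = -0.250000
ω = Δθ/dt = -0.250000/0.5 = -0.5000
R = −Δy/(cos θ' − cos θ) = -3.5000
v = R·ω = -3.5000·-0.5000 = 1.7500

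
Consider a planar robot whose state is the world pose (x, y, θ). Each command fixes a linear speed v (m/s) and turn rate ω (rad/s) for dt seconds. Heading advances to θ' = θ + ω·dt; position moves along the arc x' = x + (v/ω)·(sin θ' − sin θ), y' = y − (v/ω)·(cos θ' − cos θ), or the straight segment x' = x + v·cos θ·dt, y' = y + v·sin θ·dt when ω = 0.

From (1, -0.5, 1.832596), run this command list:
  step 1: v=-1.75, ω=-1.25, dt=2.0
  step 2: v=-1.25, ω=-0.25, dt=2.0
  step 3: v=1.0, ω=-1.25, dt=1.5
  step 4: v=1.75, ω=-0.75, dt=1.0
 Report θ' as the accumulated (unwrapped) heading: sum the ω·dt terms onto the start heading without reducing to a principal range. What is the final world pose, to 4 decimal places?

(-5.0240, -0.6421, -3.7924)

step 1: θ'=-0.6674 (R=1.4000) → pose (-1.2188, -1.9620, -0.6674)
step 2: θ'=-1.1674 (R=5.0000) → pose (-2.7228, 0.0025, -1.1674)
step 3: θ'=-3.0424 (R=-0.8000) → pose (-3.3793, -1.1076, -3.0424)
step 4: θ'=-3.7924 (R=-2.3333) → pose (-5.0240, -0.6421, -3.7924)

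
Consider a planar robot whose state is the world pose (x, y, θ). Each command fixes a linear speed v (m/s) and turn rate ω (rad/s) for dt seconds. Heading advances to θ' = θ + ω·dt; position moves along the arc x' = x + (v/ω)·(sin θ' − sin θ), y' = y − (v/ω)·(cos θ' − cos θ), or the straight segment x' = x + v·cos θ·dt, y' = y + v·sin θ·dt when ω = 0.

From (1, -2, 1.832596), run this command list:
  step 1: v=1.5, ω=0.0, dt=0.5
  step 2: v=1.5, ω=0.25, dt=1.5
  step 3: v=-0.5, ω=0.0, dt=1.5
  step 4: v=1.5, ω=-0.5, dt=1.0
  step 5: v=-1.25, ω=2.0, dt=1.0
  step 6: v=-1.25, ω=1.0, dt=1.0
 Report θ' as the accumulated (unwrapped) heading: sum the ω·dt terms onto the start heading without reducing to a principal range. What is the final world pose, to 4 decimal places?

step 1: θ'=1.8326 (straight) → pose (0.8059, -1.2756, 1.8326)
step 2: θ'=2.2076 (R=6.0000) → pose (-0.1657, 0.7393, 2.2076)
step 3: θ'=2.2076 (straight) → pose (0.2803, 0.1363, 2.2076)
step 4: θ'=1.7076 (R=-3.0000) → pose (-0.2796, 1.5110, 1.7076)
step 5: θ'=3.7076 (R=-0.6250) → pose (0.6747, 1.0687, 3.7076)
step 6: θ'=4.7076 (R=-1.2500) → pose (1.2543, 2.1178, 4.7076)

(1.2543, 2.1178, 4.7076)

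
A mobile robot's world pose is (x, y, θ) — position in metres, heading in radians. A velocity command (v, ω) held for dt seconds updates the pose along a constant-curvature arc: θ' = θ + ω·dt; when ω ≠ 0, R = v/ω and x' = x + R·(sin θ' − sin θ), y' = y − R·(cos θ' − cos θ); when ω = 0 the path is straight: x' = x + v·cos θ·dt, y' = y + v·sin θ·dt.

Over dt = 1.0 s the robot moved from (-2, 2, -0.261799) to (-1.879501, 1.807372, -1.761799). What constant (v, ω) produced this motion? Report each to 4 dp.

v = 0.2500, ω = -1.5000

Δθ = -1.761799 − -0.261799 = -1.500000
ω = Δθ/dt = -1.500000/1.0 = -1.5000
R = −Δy/(cos θ' − cos θ) = -0.1667
v = R·ω = -0.1667·-1.5000 = 0.2500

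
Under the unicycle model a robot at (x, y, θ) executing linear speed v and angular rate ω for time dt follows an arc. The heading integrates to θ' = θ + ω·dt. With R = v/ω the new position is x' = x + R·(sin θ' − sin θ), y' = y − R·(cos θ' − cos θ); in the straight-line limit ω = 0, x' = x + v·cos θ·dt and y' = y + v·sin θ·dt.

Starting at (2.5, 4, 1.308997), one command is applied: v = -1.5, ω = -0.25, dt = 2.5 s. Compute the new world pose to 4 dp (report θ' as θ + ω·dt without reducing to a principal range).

(0.4958, 0.9026, 0.6840)

θ' = 1.3090 + -0.25·2.5 = 0.6840
R = v/ω = -1.5/-0.25 = 6.0000
x' = 2.5 + 6.0000·(sin 0.6840 − sin 1.3090) = 0.4958
y' = 4 − 6.0000·(cos 0.6840 − cos 1.3090) = 0.9026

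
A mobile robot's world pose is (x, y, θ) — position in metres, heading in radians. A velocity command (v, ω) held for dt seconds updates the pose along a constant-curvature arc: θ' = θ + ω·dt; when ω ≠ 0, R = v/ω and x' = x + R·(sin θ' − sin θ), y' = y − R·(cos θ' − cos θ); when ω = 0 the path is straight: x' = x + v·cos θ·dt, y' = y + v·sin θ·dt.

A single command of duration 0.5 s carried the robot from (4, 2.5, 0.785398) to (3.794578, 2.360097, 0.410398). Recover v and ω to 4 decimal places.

Δθ = 0.410398 − 0.785398 = -0.375000
ω = Δθ/dt = -0.375000/0.5 = -0.7500
R = Δx/(sin θ' − sin θ) = 0.6667
v = R·ω = 0.6667·-0.7500 = -0.5000

v = -0.5000, ω = -0.7500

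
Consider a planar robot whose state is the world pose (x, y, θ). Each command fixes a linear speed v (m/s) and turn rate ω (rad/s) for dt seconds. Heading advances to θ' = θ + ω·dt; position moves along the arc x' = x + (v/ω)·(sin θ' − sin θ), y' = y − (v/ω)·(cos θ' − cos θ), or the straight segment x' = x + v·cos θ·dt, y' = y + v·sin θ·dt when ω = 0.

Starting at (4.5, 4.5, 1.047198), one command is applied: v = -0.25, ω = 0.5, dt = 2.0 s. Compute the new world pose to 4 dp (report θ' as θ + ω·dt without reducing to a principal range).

(4.4887, 4.0207, 2.0472)

θ' = 1.0472 + 0.5·2.0 = 2.0472
R = v/ω = -0.25/0.5 = -0.5000
x' = 4.5 + -0.5000·(sin 2.0472 − sin 1.0472) = 4.4887
y' = 4.5 − -0.5000·(cos 2.0472 − cos 1.0472) = 4.0207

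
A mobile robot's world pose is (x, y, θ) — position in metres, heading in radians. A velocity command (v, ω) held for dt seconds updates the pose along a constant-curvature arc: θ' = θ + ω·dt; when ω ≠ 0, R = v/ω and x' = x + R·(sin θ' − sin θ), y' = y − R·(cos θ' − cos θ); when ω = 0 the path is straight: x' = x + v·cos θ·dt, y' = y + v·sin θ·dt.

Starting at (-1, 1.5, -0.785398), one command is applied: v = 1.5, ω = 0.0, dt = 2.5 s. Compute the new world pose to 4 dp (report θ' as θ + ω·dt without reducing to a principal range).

(1.6517, -1.1516, -0.7854)

θ' = -0.7854 + 0.0·2.5 = -0.7854
ω = 0 → straight: x' = -1 + 1.5·cos(-0.7854)·2.5 = 1.6517
y' = 1.5 + 1.5·sin(-0.7854)·2.5 = -1.1516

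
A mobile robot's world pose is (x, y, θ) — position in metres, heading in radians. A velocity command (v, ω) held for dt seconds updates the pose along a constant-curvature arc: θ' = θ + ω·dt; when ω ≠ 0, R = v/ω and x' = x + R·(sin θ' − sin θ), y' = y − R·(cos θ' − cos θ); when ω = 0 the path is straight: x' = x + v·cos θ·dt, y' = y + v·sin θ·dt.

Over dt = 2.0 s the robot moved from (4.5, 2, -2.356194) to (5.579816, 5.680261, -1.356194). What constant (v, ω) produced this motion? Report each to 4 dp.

v = -2.0000, ω = 0.5000

Δθ = -1.356194 − -2.356194 = 1.000000
ω = Δθ/dt = 1.000000/2.0 = 0.5000
R = −Δy/(cos θ' − cos θ) = -4.0000
v = R·ω = -4.0000·0.5000 = -2.0000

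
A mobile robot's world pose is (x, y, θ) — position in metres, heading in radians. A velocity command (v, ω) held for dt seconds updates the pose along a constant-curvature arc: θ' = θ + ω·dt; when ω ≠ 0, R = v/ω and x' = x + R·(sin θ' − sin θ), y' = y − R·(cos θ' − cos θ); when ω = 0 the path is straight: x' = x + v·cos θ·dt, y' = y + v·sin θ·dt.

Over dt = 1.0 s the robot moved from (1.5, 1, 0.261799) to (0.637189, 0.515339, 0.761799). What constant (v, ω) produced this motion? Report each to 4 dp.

Δθ = 0.761799 − 0.261799 = 0.500000
ω = Δθ/dt = 0.500000/1.0 = 0.5000
R = Δx/(sin θ' − sin θ) = -2.0000
v = R·ω = -2.0000·0.5000 = -1.0000

v = -1.0000, ω = 0.5000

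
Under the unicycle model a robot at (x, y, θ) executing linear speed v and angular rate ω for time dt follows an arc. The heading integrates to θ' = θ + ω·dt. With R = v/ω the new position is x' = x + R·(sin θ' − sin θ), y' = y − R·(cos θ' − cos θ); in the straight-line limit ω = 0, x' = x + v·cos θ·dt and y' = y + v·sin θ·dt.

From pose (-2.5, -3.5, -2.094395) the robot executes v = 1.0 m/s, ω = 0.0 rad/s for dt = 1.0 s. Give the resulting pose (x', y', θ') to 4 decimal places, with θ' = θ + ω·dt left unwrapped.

(-3.0000, -4.3660, -2.0944)

θ' = -2.0944 + 0.0·1.0 = -2.0944
ω = 0 → straight: x' = -2.5 + 1.0·cos(-2.0944)·1.0 = -3.0000
y' = -3.5 + 1.0·sin(-2.0944)·1.0 = -4.3660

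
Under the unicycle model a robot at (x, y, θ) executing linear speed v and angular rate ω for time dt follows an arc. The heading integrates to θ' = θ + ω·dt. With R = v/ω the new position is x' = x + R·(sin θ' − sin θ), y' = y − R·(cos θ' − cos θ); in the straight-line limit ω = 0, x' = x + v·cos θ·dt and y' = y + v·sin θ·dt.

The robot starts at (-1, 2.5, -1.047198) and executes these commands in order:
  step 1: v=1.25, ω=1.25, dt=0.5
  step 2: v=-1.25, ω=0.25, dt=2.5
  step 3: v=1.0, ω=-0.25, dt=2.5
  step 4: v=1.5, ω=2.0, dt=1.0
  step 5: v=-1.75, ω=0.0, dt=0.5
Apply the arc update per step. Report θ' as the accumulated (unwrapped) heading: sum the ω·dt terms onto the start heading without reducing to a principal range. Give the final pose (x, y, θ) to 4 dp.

step 1: θ'=-0.4222 (R=1.0000) → pose (-0.5437, 2.0878, -0.4222)
step 2: θ'=0.2028 (R=-5.0000) → pose (-3.5996, 2.4244, 0.2028)
step 3: θ'=-0.4222 (R=-4.0000) → pose (-1.1549, 2.1551, -0.4222)
step 4: θ'=1.5778 (R=0.7500) → pose (-0.0976, 2.8445, 1.5778)
step 5: θ'=1.5778 (straight) → pose (-0.0915, 1.9695, 1.5778)

(-0.0915, 1.9695, 1.5778)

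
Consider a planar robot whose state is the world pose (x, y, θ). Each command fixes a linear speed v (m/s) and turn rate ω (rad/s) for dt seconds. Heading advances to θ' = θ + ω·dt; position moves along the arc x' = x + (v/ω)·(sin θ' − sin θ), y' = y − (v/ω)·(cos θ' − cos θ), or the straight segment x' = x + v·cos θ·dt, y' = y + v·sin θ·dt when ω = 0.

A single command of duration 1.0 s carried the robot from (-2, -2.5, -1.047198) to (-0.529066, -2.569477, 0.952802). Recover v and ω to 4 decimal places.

Δθ = 0.952802 − -1.047198 = 2.000000
ω = Δθ/dt = 2.000000/1.0 = 2.0000
R = Δx/(sin θ' − sin θ) = 0.8750
v = R·ω = 0.8750·2.0000 = 1.7500

v = 1.7500, ω = 2.0000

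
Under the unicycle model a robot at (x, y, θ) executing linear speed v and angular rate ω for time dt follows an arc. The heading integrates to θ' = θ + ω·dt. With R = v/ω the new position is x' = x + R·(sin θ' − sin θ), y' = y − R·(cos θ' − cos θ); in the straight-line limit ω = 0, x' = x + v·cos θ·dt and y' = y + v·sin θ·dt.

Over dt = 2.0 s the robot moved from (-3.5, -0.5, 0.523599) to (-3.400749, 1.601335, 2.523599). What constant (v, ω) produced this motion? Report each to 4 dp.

v = 1.2500, ω = 1.0000

Δθ = 2.523599 − 0.523599 = 2.000000
ω = Δθ/dt = 2.000000/2.0 = 1.0000
R = −Δy/(cos θ' − cos θ) = 1.2500
v = R·ω = 1.2500·1.0000 = 1.2500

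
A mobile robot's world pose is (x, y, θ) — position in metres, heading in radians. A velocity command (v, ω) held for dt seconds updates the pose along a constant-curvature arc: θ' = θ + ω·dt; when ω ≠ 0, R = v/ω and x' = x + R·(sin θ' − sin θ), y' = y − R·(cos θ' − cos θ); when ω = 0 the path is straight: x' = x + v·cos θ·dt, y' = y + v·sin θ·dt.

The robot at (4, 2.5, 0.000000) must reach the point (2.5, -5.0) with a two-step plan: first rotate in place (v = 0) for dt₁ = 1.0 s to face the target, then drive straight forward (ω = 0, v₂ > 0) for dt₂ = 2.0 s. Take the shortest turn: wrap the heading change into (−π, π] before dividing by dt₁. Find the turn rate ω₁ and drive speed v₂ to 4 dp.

ω₁ = -1.7682, v₂ = 3.8243

heading to target = atan2(-5−2.5, 2.5−4) = -1.7682
Δθ = wrap(-1.7682 − 0.0000) = -1.7682; ω₁ = Δθ/dt₁ = -1.7682
distance = √((2.5−4)² + (-5−2.5)²) = 7.6485; v₂ = distance/dt₂ = 3.8243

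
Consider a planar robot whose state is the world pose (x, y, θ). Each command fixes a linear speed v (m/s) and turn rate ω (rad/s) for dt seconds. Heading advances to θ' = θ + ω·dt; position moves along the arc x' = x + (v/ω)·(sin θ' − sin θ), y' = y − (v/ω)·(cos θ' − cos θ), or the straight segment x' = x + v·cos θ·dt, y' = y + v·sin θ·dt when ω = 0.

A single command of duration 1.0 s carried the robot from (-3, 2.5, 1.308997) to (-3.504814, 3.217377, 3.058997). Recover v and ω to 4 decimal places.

v = 1.0000, ω = 1.7500

Δθ = 3.058997 − 1.308997 = 1.750000
ω = Δθ/dt = 1.750000/1.0 = 1.7500
R = −Δy/(cos θ' − cos θ) = 0.5714
v = R·ω = 0.5714·1.7500 = 1.0000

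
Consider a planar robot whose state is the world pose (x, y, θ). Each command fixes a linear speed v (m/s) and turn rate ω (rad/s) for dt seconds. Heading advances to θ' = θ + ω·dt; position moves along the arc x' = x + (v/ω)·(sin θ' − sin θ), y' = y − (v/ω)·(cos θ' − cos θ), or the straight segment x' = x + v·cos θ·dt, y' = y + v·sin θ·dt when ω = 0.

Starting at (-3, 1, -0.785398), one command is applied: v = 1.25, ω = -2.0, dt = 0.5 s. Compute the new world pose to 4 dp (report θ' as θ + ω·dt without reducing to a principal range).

(-2.8313, 0.4250, -1.7854)

θ' = -0.7854 + -2.0·0.5 = -1.7854
R = v/ω = 1.25/-2.0 = -0.6250
x' = -3 + -0.6250·(sin -1.7854 − sin -0.7854) = -2.8313
y' = 1 − -0.6250·(cos -1.7854 − cos -0.7854) = 0.4250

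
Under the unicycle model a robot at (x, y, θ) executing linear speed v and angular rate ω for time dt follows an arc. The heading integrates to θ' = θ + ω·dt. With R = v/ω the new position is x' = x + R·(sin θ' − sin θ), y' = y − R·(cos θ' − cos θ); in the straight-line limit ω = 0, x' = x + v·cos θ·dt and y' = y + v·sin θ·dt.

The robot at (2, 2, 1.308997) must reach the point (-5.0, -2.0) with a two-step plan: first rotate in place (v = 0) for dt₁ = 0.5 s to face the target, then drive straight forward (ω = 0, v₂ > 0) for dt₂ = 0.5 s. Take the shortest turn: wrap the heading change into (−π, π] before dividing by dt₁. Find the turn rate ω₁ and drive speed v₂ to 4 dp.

ω₁ = 4.7035, v₂ = 16.1245

heading to target = atan2(-2−2, -5−2) = -2.6224
Δθ = wrap(-2.6224 − 1.3090) = 2.3517; ω₁ = Δθ/dt₁ = 4.7035
distance = √((-5−2)² + (-2−2)²) = 8.0623; v₂ = distance/dt₂ = 16.1245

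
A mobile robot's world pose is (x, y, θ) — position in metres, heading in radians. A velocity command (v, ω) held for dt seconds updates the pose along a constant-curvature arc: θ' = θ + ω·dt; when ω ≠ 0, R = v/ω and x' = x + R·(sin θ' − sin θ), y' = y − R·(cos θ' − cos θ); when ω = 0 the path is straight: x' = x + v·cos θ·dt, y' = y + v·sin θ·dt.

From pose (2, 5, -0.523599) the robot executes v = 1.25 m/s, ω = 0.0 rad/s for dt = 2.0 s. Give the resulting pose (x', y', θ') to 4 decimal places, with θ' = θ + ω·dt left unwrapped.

θ' = -0.5236 + 0.0·2.0 = -0.5236
ω = 0 → straight: x' = 2 + 1.25·cos(-0.5236)·2.0 = 4.1651
y' = 5 + 1.25·sin(-0.5236)·2.0 = 3.7500

(4.1651, 3.7500, -0.5236)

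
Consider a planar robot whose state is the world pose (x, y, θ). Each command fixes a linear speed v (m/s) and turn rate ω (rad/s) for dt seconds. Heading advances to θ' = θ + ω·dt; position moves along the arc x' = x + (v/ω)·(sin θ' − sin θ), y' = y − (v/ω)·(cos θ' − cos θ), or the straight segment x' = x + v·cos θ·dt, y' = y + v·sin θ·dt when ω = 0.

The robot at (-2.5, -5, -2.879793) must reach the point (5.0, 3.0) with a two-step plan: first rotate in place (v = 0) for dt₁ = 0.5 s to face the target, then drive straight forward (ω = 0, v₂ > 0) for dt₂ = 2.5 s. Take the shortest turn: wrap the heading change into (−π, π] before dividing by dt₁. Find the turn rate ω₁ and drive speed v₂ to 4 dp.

heading to target = atan2(3−-5, 5−-2.5) = 0.8176
Δθ = wrap(0.8176 − -2.8798) = -2.5857; ω₁ = Δθ/dt₁ = -5.1715
distance = √((5−-2.5)² + (3−-5)²) = 10.9659; v₂ = distance/dt₂ = 4.3863

ω₁ = -5.1715, v₂ = 4.3863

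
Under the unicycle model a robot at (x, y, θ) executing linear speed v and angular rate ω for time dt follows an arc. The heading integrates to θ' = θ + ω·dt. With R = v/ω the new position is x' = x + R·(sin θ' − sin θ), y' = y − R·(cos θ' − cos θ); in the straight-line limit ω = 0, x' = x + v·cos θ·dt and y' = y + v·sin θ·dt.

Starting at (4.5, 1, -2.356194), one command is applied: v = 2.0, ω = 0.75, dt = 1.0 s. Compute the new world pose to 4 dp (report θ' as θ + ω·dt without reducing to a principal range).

(3.7206, -0.7912, -1.6062)

θ' = -2.3562 + 0.75·1.0 = -1.6062
R = v/ω = 2.0/0.75 = 2.6667
x' = 4.5 + 2.6667·(sin -1.6062 − sin -2.3562) = 3.7206
y' = 1 − 2.6667·(cos -1.6062 − cos -2.3562) = -0.7912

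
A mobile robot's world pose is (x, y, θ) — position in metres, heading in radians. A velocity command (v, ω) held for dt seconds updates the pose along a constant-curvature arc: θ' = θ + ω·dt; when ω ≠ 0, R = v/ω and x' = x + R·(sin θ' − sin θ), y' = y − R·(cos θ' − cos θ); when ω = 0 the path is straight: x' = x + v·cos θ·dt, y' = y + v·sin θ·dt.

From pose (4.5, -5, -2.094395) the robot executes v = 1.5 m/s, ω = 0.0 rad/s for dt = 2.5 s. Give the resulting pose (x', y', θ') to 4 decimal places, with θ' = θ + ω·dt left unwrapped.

(2.6250, -8.2476, -2.0944)

θ' = -2.0944 + 0.0·2.5 = -2.0944
ω = 0 → straight: x' = 4.5 + 1.5·cos(-2.0944)·2.5 = 2.6250
y' = -5 + 1.5·sin(-2.0944)·2.5 = -8.2476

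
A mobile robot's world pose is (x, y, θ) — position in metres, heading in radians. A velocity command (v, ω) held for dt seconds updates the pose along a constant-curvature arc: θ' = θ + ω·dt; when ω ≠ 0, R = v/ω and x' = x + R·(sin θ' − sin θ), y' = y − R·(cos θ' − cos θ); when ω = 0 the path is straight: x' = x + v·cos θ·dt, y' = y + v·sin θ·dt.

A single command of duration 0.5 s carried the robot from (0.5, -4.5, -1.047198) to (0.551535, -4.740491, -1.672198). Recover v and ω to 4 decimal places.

v = 0.5000, ω = -1.2500

Δθ = -1.672198 − -1.047198 = -0.625000
ω = Δθ/dt = -0.625000/0.5 = -1.2500
R = −Δy/(cos θ' − cos θ) = -0.4000
v = R·ω = -0.4000·-1.2500 = 0.5000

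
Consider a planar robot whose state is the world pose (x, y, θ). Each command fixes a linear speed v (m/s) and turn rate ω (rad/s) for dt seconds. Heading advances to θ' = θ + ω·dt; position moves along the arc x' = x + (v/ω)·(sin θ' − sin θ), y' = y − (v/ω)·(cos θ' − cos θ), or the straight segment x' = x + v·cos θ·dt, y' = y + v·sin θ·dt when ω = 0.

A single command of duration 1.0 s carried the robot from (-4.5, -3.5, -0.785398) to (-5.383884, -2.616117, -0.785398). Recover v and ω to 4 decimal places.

Δθ = -0.785398 − -0.785398 = 0.000000
ω = Δθ/dt = 0.000000/1.0 = 0.0000
ω = 0 → v = (Δx·cos θ + Δy·sin θ)/dt = -1.2500

v = -1.2500, ω = 0.0000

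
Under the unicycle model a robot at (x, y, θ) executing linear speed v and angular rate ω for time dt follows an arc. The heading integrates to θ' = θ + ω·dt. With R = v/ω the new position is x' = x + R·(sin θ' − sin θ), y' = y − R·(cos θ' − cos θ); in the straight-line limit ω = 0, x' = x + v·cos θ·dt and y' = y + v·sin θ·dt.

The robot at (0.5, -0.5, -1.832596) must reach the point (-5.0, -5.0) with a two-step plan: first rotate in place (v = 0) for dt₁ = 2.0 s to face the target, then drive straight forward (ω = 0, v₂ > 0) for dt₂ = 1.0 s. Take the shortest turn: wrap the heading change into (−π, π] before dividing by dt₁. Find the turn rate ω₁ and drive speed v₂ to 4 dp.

heading to target = atan2(-5−-0.5, -5−0.5) = -2.4559
Δθ = wrap(-2.4559 − -1.8326) = -0.6233; ω₁ = Δθ/dt₁ = -0.3116
distance = √((-5−0.5)² + (-5−-0.5)²) = 7.1063; v₂ = distance/dt₂ = 7.1063

ω₁ = -0.3116, v₂ = 7.1063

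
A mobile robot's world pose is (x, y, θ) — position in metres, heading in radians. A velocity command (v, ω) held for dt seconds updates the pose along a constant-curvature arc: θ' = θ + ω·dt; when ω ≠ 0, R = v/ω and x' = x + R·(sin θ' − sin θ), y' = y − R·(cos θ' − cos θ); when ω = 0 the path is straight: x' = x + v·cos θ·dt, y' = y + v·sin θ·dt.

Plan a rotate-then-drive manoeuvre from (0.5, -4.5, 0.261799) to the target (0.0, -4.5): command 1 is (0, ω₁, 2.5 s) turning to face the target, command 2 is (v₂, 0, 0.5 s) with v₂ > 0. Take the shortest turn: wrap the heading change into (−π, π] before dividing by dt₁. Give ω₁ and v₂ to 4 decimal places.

heading to target = atan2(-4.5−-4.5, 0−0.5) = 3.1416
Δθ = wrap(3.1416 − 0.2618) = 2.8798; ω₁ = Δθ/dt₁ = 1.1519
distance = √((0−0.5)² + (-4.5−-4.5)²) = 0.5000; v₂ = distance/dt₂ = 1.0000

ω₁ = 1.1519, v₂ = 1.0000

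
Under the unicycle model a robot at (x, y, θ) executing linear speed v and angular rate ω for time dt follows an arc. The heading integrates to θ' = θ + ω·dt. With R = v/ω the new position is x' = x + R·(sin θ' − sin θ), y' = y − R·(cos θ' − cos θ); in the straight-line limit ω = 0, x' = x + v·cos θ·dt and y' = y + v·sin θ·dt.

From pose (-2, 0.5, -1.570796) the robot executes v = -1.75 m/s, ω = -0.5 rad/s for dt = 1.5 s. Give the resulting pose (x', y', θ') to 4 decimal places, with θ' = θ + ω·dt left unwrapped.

θ' = -1.5708 + -0.5·1.5 = -2.3208
R = v/ω = -1.75/-0.5 = 3.5000
x' = -2 + 3.5000·(sin -2.3208 − sin -1.5708) = -1.0609
y' = 0.5 − 3.5000·(cos -2.3208 − cos -1.5708) = 2.8857

(-1.0609, 2.8857, -2.3208)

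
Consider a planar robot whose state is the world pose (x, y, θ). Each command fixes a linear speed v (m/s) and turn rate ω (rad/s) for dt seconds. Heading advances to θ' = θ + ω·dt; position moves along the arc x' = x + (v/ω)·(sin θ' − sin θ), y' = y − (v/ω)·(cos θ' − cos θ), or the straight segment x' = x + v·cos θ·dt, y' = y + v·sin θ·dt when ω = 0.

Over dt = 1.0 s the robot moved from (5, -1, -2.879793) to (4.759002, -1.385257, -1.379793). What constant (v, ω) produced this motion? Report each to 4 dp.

Δθ = -1.379793 − -2.879793 = 1.500000
ω = Δθ/dt = 1.500000/1.0 = 1.5000
R = −Δy/(cos θ' − cos θ) = 0.3333
v = R·ω = 0.3333·1.5000 = 0.5000

v = 0.5000, ω = 1.5000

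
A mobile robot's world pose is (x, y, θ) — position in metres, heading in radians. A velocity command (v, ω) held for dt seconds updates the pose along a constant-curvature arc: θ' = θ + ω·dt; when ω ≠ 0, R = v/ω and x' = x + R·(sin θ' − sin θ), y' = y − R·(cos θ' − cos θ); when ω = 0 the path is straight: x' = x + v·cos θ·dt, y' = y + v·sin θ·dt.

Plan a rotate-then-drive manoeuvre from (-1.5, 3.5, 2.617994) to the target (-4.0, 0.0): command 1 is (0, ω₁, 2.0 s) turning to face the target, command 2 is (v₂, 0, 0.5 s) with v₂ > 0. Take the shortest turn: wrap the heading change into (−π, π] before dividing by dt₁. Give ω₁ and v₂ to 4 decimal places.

heading to target = atan2(0−3.5, -4−-1.5) = -2.1910
Δθ = wrap(-2.1910 − 2.6180) = 1.4741; ω₁ = Δθ/dt₁ = 0.7371
distance = √((-4−-1.5)² + (0−3.5)²) = 4.3012; v₂ = distance/dt₂ = 8.6023

ω₁ = 0.7371, v₂ = 8.6023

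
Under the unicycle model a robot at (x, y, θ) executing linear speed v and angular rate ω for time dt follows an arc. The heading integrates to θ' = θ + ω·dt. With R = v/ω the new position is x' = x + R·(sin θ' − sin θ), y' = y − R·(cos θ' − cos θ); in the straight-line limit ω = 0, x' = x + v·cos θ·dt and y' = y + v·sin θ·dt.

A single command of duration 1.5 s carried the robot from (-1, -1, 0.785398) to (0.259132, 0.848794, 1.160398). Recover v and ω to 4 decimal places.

v = 1.5000, ω = 0.2500

Δθ = 1.160398 − 0.785398 = 0.375000
ω = Δθ/dt = 0.375000/1.5 = 0.2500
R = −Δy/(cos θ' − cos θ) = 6.0000
v = R·ω = 6.0000·0.2500 = 1.5000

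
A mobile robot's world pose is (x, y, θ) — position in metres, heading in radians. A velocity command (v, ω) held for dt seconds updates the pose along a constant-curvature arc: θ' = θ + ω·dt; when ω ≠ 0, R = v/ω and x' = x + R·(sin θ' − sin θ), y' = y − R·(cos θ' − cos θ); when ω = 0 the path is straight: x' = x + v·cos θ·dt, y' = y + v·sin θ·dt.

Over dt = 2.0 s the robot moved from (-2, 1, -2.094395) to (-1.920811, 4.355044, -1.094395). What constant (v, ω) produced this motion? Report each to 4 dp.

v = -1.7500, ω = 0.5000

Δθ = -1.094395 − -2.094395 = 1.000000
ω = Δθ/dt = 1.000000/2.0 = 0.5000
R = −Δy/(cos θ' − cos θ) = -3.5000
v = R·ω = -3.5000·0.5000 = -1.7500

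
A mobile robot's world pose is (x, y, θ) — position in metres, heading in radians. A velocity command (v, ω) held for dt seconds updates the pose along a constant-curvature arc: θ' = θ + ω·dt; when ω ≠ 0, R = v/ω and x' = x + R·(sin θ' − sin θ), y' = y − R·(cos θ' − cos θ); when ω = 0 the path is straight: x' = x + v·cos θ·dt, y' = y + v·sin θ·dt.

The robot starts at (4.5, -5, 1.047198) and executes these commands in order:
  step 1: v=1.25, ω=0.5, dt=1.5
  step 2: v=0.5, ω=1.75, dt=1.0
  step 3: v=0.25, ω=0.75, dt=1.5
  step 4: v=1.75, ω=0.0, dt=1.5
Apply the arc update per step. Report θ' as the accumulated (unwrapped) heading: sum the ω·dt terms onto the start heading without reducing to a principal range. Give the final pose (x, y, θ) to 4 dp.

step 1: θ'=1.7972 (R=2.5000) → pose (4.7711, -3.1888, 1.7972)
step 2: θ'=3.5472 (R=0.2857) → pose (4.3800, -2.9904, 3.5472)
step 3: θ'=4.6722 (R=0.3333) → pose (4.1784, -3.2833, 4.6722)
step 4: θ'=4.6722 (straight) → pose (4.0730, -5.9062, 4.6722)

(4.0730, -5.9062, 4.6722)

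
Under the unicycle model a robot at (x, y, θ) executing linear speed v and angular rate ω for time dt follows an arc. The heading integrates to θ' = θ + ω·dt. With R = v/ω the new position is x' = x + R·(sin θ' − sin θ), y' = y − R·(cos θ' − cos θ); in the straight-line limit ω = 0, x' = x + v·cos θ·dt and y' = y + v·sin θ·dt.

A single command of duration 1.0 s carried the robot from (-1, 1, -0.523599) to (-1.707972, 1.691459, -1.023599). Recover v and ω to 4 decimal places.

v = -1.0000, ω = -0.5000

Δθ = -1.023599 − -0.523599 = -0.500000
ω = Δθ/dt = -0.500000/1.0 = -0.5000
R = Δx/(sin θ' − sin θ) = 2.0000
v = R·ω = 2.0000·-0.5000 = -1.0000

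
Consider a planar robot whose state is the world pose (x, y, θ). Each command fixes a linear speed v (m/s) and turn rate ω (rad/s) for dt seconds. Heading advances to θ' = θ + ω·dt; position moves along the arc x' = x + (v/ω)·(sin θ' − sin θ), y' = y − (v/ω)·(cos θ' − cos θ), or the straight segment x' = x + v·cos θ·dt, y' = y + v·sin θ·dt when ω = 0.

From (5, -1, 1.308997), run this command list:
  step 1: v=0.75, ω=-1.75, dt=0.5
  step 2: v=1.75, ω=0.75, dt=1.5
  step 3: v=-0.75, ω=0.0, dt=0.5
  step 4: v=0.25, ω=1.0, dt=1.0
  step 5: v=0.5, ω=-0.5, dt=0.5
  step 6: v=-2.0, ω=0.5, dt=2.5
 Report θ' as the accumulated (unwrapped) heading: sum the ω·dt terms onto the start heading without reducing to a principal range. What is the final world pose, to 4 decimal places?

(10.8597, 0.4015, 3.5590)

step 1: θ'=0.4340 (R=-0.4286) → pose (5.2338, -0.7221, 0.4340)
step 2: θ'=1.5590 (R=2.3333) → pose (6.5858, 1.3674, 1.5590)
step 3: θ'=1.5590 (straight) → pose (6.5813, 0.9924, 1.5590)
step 4: θ'=2.5590 (R=0.2500) → pose (6.4689, 1.2041, 2.5590)
step 5: θ'=2.3090 (R=-1.0000) → pose (6.2794, 1.3662, 2.3090)
step 6: θ'=3.5590 (R=-4.0000) → pose (10.8597, 0.4015, 3.5590)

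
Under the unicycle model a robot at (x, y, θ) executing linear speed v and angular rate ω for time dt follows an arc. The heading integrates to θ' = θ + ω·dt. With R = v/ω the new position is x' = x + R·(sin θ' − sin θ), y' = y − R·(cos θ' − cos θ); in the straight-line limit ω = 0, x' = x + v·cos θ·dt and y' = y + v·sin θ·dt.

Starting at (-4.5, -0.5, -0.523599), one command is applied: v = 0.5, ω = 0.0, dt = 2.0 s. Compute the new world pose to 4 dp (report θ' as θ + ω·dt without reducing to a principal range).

θ' = -0.5236 + 0.0·2.0 = -0.5236
ω = 0 → straight: x' = -4.5 + 0.5·cos(-0.5236)·2.0 = -3.6340
y' = -0.5 + 0.5·sin(-0.5236)·2.0 = -1.0000

(-3.6340, -1.0000, -0.5236)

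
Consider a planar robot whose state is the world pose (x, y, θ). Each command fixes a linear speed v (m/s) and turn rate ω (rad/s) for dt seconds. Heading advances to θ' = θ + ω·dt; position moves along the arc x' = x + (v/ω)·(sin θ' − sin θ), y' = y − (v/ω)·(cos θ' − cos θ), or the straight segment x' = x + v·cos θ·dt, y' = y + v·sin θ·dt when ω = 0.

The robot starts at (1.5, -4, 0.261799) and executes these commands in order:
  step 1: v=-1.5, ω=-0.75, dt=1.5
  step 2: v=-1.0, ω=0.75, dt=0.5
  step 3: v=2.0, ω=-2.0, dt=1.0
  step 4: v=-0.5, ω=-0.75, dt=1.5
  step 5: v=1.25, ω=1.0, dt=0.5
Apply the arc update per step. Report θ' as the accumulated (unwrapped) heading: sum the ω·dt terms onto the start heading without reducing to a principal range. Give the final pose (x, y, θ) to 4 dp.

(-0.6817, -4.5340, -3.1132)

step 1: θ'=-0.8632 (R=2.0000) → pose (-0.5375, -3.3682, -0.8632)
step 2: θ'=-0.4882 (R=-1.3333) → pose (-0.9253, -3.0573, -0.4882)
step 3: θ'=-2.4882 (R=-1.0000) → pose (-0.7865, -4.7345, -2.4882)
step 4: θ'=-3.6132 (R=0.6667) → pose (-0.0784, -4.6699, -3.6132)
step 5: θ'=-3.1132 (R=1.2500) → pose (-0.6817, -4.5340, -3.1132)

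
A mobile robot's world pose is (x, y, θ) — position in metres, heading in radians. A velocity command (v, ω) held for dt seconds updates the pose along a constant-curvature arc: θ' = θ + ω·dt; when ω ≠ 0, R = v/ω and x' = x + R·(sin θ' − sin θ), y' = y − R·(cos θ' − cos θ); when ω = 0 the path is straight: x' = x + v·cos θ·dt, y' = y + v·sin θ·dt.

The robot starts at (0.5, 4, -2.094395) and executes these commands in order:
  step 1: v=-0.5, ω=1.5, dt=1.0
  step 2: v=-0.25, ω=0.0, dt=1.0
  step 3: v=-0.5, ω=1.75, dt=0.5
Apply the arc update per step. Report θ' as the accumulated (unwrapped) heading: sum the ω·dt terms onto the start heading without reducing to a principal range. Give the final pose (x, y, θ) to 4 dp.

(-0.0483, 4.6207, 0.2806)

step 1: θ'=-0.5944 (R=-0.3333) → pose (0.3980, 4.4428, -0.5944)
step 2: θ'=-0.5944 (straight) → pose (0.1909, 4.5828, -0.5944)
step 3: θ'=0.2806 (R=-0.2857) → pose (-0.0483, 4.6207, 0.2806)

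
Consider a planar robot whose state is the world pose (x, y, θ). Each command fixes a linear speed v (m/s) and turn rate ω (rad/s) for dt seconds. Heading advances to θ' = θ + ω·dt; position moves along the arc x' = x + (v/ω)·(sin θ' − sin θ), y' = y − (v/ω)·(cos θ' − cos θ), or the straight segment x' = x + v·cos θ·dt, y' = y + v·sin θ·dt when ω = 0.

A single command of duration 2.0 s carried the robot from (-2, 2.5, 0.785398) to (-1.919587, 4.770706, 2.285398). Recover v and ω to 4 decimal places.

v = 1.2500, ω = 0.7500

Δθ = 2.285398 − 0.785398 = 1.500000
ω = Δθ/dt = 1.500000/2.0 = 0.7500
R = −Δy/(cos θ' − cos θ) = 1.6667
v = R·ω = 1.6667·0.7500 = 1.2500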